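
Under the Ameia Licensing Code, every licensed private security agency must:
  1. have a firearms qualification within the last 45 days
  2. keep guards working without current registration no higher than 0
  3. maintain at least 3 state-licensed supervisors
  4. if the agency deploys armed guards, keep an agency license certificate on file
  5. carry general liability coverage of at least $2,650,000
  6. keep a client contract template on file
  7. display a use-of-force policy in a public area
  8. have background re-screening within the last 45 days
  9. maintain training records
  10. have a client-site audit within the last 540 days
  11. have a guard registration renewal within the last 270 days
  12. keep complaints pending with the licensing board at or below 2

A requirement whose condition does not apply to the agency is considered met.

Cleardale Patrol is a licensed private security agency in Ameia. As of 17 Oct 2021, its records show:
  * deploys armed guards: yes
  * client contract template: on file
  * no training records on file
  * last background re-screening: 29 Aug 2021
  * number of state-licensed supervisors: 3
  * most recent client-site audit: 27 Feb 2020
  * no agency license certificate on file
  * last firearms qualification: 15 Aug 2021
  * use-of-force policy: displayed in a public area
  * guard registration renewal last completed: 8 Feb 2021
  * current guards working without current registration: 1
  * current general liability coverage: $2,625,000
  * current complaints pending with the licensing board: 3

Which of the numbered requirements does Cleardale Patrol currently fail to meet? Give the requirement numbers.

1, 2, 4, 5, 8, 9, 10, 12

1. firearms qualification 63 days ago vs limit 45 → not met
2. guards working without current registration 1 > 0 → not met
3. state-licensed supervisors 3 ≥ 3 → met
4. condition 'deploys armed guards' holds; agency license certificate absent → not met
5. general liability coverage $2,625,000 < $2,650,000 → not met
6. client contract template present → met
7. use-of-force policy present → met
8. background re-screening 49 days ago vs limit 45 → not met
9. training records absent → not met
10. client-site audit 598 days ago vs limit 540 → not met
11. guard registration renewal 251 days ago vs limit 270 → met
12. complaints pending with the licensing board 3 > 2 → not met
Not met: 1, 2, 4, 5, 8, 9, 10, 12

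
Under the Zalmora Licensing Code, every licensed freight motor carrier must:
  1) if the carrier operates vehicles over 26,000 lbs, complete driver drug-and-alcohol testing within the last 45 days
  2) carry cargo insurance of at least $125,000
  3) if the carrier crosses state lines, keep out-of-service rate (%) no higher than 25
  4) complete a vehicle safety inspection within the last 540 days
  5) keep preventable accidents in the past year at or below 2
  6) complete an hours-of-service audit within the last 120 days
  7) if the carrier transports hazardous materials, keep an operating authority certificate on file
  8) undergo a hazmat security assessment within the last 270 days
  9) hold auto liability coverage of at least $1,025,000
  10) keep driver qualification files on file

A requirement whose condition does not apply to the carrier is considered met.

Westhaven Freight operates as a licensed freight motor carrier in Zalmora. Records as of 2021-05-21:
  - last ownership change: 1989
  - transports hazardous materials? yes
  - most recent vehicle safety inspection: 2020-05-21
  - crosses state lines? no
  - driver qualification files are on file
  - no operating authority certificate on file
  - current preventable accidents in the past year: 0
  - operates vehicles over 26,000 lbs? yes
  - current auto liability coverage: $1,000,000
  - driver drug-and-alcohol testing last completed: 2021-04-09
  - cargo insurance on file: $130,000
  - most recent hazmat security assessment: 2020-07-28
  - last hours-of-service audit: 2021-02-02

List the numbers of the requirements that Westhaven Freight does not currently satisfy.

7, 8, 9

1. condition 'operates vehicles over 26,000 lbs' holds; driver drug-and-alcohol testing 42 days ago vs limit 45 → met
2. cargo insurance $130,000 ≥ $125,000 → met
3. condition 'crosses state lines' does not hold → requirement n/a → met
4. vehicle safety inspection 365 days ago vs limit 540 → met
5. preventable accidents in the past year 0 ≤ 2 → met
6. hours-of-service audit 108 days ago vs limit 120 → met
7. condition 'transports hazardous materials' holds; operating authority certificate absent → not met
8. hazmat security assessment 297 days ago vs limit 270 → not met
9. auto liability coverage $1,000,000 < $1,025,000 → not met
10. driver qualification files present → met
Not met: 7, 8, 9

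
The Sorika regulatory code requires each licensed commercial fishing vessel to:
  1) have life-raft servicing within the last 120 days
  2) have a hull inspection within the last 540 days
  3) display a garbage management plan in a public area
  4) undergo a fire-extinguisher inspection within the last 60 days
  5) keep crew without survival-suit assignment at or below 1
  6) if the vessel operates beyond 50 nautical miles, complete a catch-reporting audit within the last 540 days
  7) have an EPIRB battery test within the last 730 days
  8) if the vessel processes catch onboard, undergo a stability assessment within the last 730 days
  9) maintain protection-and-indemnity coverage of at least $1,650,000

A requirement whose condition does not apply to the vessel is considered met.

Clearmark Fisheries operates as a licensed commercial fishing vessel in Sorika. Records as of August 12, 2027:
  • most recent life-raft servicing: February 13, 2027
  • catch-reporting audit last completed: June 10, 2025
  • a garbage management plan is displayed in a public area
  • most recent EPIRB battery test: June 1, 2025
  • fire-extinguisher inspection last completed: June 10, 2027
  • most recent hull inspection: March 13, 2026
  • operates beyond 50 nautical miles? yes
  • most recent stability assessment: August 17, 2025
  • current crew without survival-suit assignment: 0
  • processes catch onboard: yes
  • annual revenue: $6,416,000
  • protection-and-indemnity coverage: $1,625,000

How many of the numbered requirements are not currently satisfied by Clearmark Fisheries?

1. life-raft servicing 180 days ago vs limit 120 → not met
2. hull inspection 517 days ago vs limit 540 → met
3. garbage management plan present → met
4. fire-extinguisher inspection 63 days ago vs limit 60 → not met
5. crew without survival-suit assignment 0 ≤ 1 → met
6. condition 'operates beyond 50 nautical miles' holds; catch-reporting audit 793 days ago vs limit 540 → not met
7. EPIRB battery test 802 days ago vs limit 730 → not met
8. condition 'processes catch onboard' holds; stability assessment 725 days ago vs limit 730 → met
9. protection-and-indemnity coverage $1,625,000 < $1,650,000 → not met
Not met: 5 of 9

5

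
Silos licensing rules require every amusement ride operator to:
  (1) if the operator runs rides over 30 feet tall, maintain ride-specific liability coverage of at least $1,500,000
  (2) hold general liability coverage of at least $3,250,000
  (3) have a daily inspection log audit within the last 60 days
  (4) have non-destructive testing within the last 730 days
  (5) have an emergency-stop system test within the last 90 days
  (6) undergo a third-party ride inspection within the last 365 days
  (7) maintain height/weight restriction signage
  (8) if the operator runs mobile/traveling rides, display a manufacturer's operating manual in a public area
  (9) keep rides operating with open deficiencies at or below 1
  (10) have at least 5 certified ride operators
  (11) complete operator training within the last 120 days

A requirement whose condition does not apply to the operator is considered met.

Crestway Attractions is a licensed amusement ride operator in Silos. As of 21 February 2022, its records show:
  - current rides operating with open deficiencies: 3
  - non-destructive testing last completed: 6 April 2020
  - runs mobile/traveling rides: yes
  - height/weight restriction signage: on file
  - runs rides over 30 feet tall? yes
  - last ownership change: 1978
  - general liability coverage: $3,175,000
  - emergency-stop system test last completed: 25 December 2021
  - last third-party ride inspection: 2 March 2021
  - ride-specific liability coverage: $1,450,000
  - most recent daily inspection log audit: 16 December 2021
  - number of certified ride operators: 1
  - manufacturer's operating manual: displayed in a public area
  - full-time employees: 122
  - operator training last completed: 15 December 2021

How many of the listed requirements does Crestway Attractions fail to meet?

5

1. condition 'runs rides over 30 feet tall' holds; ride-specific liability coverage $1,450,000 < $1,500,000 → not met
2. general liability coverage $3,175,000 < $3,250,000 → not met
3. daily inspection log audit 67 days ago vs limit 60 → not met
4. non-destructive testing 686 days ago vs limit 730 → met
5. emergency-stop system test 58 days ago vs limit 90 → met
6. third-party ride inspection 356 days ago vs limit 365 → met
7. height/weight restriction signage present → met
8. condition 'runs mobile/traveling rides' holds; manufacturer's operating manual present → met
9. rides operating with open deficiencies 3 > 1 → not met
10. certified ride operators 1 < 5 → not met
11. operator training 68 days ago vs limit 120 → met
Not met: 5 of 11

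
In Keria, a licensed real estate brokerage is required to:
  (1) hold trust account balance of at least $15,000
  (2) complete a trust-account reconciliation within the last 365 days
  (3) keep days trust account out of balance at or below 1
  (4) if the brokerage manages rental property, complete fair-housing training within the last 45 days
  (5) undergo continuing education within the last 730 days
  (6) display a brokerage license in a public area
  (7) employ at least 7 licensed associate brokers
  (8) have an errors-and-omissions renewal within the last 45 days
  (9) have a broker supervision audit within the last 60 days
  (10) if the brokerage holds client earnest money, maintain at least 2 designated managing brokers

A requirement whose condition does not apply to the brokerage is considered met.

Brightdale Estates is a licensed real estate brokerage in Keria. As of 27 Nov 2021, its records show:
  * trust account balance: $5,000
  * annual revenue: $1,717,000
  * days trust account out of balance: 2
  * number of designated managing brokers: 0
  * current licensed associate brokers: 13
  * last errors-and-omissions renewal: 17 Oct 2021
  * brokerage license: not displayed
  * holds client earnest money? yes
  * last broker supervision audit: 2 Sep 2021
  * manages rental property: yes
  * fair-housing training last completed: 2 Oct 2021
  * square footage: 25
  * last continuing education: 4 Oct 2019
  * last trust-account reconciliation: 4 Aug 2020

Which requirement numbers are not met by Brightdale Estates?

1. trust account balance $5,000 < $15,000 → not met
2. trust-account reconciliation 480 days ago vs limit 365 → not met
3. days trust account out of balance 2 > 1 → not met
4. condition 'manages rental property' holds; fair-housing training 56 days ago vs limit 45 → not met
5. continuing education 785 days ago vs limit 730 → not met
6. brokerage license absent → not met
7. licensed associate brokers 13 ≥ 7 → met
8. errors-and-omissions renewal 41 days ago vs limit 45 → met
9. broker supervision audit 86 days ago vs limit 60 → not met
10. condition 'holds client earnest money' holds; designated managing brokers 0 < 2 → not met
Not met: 1, 2, 3, 4, 5, 6, 9, 10

1, 2, 3, 4, 5, 6, 9, 10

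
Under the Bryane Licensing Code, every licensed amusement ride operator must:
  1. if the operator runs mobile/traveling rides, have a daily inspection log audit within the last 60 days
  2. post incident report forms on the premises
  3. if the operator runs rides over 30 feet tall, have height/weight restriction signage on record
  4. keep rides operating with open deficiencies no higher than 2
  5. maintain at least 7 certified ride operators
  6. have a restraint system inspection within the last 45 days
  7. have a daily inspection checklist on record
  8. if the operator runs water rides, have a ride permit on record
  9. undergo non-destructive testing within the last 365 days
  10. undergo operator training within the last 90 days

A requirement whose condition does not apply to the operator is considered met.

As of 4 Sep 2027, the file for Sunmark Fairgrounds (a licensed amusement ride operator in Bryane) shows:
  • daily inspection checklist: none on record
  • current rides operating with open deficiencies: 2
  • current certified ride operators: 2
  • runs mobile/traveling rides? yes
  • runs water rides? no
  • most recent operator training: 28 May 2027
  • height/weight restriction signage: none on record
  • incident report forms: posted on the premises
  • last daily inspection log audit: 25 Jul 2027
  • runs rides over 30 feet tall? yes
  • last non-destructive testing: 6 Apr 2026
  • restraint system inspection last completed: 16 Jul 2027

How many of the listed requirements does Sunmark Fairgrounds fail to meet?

1. condition 'runs mobile/traveling rides' holds; daily inspection log audit 41 days ago vs limit 60 → met
2. incident report forms present → met
3. condition 'runs rides over 30 feet tall' holds; height/weight restriction signage absent → not met
4. rides operating with open deficiencies 2 ≤ 2 → met
5. certified ride operators 2 < 7 → not met
6. restraint system inspection 50 days ago vs limit 45 → not met
7. daily inspection checklist absent → not met
8. condition 'runs water rides' does not hold → requirement n/a → met
9. non-destructive testing 516 days ago vs limit 365 → not met
10. operator training 99 days ago vs limit 90 → not met
Not met: 6 of 10

6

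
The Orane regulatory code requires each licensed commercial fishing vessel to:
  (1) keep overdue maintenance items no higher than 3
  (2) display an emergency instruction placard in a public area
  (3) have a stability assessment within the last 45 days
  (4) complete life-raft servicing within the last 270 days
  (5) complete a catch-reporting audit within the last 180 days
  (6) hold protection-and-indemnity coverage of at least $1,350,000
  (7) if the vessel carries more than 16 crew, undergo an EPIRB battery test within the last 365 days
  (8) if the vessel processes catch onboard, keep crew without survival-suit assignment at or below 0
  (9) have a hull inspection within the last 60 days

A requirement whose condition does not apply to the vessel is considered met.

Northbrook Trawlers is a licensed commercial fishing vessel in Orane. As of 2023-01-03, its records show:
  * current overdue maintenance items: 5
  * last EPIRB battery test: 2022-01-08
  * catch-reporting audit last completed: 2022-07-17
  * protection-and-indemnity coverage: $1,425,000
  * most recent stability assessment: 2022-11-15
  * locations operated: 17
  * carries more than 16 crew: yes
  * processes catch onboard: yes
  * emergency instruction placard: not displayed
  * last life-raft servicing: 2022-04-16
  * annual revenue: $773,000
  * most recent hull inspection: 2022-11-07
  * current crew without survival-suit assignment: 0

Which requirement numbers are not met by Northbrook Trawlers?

1, 2, 3

1. overdue maintenance items 5 > 3 → not met
2. emergency instruction placard absent → not met
3. stability assessment 49 days ago vs limit 45 → not met
4. life-raft servicing 262 days ago vs limit 270 → met
5. catch-reporting audit 170 days ago vs limit 180 → met
6. protection-and-indemnity coverage $1,425,000 ≥ $1,350,000 → met
7. condition 'carries more than 16 crew' holds; EPIRB battery test 360 days ago vs limit 365 → met
8. condition 'processes catch onboard' holds; crew without survival-suit assignment 0 ≤ 0 → met
9. hull inspection 57 days ago vs limit 60 → met
Not met: 1, 2, 3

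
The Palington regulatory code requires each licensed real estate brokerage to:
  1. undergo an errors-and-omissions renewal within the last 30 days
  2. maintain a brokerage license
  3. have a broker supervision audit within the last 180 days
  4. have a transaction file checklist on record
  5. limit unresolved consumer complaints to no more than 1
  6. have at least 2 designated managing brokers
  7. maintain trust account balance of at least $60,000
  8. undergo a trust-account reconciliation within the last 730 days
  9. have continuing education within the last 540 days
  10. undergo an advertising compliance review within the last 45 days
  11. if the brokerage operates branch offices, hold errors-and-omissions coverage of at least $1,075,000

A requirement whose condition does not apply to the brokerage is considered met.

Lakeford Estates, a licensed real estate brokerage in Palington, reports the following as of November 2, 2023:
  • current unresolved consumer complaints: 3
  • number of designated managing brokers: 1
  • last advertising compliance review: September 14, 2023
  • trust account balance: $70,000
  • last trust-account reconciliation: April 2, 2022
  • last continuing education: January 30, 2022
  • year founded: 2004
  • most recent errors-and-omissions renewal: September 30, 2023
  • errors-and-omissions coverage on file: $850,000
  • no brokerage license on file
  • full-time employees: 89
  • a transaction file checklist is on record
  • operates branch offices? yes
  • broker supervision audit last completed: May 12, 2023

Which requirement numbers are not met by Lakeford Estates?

1, 2, 5, 6, 9, 10, 11

1. errors-and-omissions renewal 33 days ago vs limit 30 → not met
2. brokerage license absent → not met
3. broker supervision audit 174 days ago vs limit 180 → met
4. transaction file checklist present → met
5. unresolved consumer complaints 3 > 1 → not met
6. designated managing brokers 1 < 2 → not met
7. trust account balance $70,000 ≥ $60,000 → met
8. trust-account reconciliation 579 days ago vs limit 730 → met
9. continuing education 641 days ago vs limit 540 → not met
10. advertising compliance review 49 days ago vs limit 45 → not met
11. condition 'operates branch offices' holds; errors-and-omissions coverage $850,000 < $1,075,000 → not met
Not met: 1, 2, 5, 6, 9, 10, 11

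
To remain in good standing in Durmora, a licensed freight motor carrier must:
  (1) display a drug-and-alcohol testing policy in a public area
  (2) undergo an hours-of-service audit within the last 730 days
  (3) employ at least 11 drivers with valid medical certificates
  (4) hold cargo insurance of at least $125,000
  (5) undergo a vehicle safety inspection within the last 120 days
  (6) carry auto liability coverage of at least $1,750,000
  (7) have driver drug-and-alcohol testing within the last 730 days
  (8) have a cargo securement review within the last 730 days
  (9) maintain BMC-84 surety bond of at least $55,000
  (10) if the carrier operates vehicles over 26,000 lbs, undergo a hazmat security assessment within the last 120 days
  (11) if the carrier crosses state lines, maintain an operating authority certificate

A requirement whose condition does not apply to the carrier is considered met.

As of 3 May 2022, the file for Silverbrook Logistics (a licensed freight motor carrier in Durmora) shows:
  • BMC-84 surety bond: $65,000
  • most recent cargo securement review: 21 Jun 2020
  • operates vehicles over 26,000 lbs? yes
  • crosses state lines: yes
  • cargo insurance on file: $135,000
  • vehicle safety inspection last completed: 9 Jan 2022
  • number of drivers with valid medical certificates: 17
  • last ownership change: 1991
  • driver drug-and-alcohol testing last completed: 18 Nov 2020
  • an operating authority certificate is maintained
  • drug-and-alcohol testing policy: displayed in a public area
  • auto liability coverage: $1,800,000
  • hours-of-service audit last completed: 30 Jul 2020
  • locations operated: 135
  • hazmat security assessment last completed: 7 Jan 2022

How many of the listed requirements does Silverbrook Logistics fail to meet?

1. drug-and-alcohol testing policy present → met
2. hours-of-service audit 642 days ago vs limit 730 → met
3. drivers with valid medical certificates 17 ≥ 11 → met
4. cargo insurance $135,000 ≥ $125,000 → met
5. vehicle safety inspection 114 days ago vs limit 120 → met
6. auto liability coverage $1,800,000 ≥ $1,750,000 → met
7. driver drug-and-alcohol testing 531 days ago vs limit 730 → met
8. cargo securement review 681 days ago vs limit 730 → met
9. BMC-84 surety bond $65,000 ≥ $55,000 → met
10. condition 'operates vehicles over 26,000 lbs' holds; hazmat security assessment 116 days ago vs limit 120 → met
11. condition 'crosses state lines' holds; operating authority certificate present → met
Not met: 0 of 11

0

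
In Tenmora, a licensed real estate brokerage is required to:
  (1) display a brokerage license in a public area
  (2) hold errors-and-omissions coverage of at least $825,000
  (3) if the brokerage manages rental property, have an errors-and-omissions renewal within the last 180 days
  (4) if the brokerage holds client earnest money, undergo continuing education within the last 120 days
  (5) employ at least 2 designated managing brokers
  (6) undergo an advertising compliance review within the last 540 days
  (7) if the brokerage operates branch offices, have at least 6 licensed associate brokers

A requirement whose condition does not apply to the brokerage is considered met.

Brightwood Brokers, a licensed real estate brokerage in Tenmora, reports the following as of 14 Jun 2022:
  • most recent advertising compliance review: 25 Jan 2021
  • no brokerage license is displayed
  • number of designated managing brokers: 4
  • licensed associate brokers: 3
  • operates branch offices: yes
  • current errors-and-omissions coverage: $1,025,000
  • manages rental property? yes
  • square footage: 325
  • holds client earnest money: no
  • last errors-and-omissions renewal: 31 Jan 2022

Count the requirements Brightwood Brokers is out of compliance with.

2

1. brokerage license absent → not met
2. errors-and-omissions coverage $1,025,000 ≥ $825,000 → met
3. condition 'manages rental property' holds; errors-and-omissions renewal 134 days ago vs limit 180 → met
4. condition 'holds client earnest money' does not hold → requirement n/a → met
5. designated managing brokers 4 ≥ 2 → met
6. advertising compliance review 505 days ago vs limit 540 → met
7. condition 'operates branch offices' holds; licensed associate brokers 3 < 6 → not met
Not met: 2 of 7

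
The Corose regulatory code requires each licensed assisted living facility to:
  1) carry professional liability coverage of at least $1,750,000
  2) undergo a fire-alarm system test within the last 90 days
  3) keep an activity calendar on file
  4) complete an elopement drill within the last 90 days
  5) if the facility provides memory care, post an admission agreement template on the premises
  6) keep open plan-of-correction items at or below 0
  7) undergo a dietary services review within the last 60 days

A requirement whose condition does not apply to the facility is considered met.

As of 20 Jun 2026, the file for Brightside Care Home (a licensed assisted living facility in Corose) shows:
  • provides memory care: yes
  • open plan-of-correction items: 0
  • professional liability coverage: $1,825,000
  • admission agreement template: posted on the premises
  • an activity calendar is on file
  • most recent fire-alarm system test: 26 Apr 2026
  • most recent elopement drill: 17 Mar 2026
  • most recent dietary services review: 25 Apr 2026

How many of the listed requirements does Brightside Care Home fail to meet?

1

1. professional liability coverage $1,825,000 ≥ $1,750,000 → met
2. fire-alarm system test 55 days ago vs limit 90 → met
3. activity calendar present → met
4. elopement drill 95 days ago vs limit 90 → not met
5. condition 'provides memory care' holds; admission agreement template present → met
6. open plan-of-correction items 0 ≤ 0 → met
7. dietary services review 56 days ago vs limit 60 → met
Not met: 1 of 7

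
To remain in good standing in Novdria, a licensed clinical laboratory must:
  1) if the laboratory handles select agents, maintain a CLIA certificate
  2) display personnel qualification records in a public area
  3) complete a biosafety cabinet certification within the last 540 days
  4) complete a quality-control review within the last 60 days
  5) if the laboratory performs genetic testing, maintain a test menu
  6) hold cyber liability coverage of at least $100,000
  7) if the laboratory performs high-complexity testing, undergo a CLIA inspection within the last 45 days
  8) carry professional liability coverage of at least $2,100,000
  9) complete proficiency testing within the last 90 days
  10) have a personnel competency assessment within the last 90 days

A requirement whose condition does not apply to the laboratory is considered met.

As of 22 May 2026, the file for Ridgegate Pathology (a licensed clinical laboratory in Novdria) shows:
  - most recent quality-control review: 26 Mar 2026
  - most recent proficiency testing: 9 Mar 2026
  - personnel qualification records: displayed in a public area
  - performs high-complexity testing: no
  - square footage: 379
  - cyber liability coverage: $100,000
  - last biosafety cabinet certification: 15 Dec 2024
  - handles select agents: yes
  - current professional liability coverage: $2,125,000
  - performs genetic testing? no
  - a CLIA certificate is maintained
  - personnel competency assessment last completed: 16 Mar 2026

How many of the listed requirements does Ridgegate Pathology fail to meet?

1. condition 'handles select agents' holds; CLIA certificate present → met
2. personnel qualification records present → met
3. biosafety cabinet certification 523 days ago vs limit 540 → met
4. quality-control review 57 days ago vs limit 60 → met
5. condition 'performs genetic testing' does not hold → requirement n/a → met
6. cyber liability coverage $100,000 ≥ $100,000 → met
7. condition 'performs high-complexity testing' does not hold → requirement n/a → met
8. professional liability coverage $2,125,000 ≥ $2,100,000 → met
9. proficiency testing 74 days ago vs limit 90 → met
10. personnel competency assessment 67 days ago vs limit 90 → met
Not met: 0 of 10

0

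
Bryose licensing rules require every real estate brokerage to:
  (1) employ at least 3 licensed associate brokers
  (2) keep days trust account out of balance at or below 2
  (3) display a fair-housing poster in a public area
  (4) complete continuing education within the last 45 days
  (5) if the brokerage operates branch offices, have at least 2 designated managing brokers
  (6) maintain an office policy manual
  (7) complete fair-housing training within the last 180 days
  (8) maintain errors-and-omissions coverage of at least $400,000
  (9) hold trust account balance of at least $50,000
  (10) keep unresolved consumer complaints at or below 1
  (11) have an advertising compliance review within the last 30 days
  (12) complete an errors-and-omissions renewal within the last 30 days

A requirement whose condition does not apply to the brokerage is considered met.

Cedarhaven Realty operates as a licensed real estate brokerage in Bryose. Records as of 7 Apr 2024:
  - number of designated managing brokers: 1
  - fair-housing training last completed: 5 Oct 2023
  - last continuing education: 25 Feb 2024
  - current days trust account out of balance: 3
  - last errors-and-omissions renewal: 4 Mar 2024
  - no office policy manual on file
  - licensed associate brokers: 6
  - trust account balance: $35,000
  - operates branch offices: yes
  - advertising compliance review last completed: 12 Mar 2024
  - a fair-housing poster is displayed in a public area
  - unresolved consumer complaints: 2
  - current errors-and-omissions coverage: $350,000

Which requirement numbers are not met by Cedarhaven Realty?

1. licensed associate brokers 6 ≥ 3 → met
2. days trust account out of balance 3 > 2 → not met
3. fair-housing poster present → met
4. continuing education 42 days ago vs limit 45 → met
5. condition 'operates branch offices' holds; designated managing brokers 1 < 2 → not met
6. office policy manual absent → not met
7. fair-housing training 185 days ago vs limit 180 → not met
8. errors-and-omissions coverage $350,000 < $400,000 → not met
9. trust account balance $35,000 < $50,000 → not met
10. unresolved consumer complaints 2 > 1 → not met
11. advertising compliance review 26 days ago vs limit 30 → met
12. errors-and-omissions renewal 34 days ago vs limit 30 → not met
Not met: 2, 5, 6, 7, 8, 9, 10, 12

2, 5, 6, 7, 8, 9, 10, 12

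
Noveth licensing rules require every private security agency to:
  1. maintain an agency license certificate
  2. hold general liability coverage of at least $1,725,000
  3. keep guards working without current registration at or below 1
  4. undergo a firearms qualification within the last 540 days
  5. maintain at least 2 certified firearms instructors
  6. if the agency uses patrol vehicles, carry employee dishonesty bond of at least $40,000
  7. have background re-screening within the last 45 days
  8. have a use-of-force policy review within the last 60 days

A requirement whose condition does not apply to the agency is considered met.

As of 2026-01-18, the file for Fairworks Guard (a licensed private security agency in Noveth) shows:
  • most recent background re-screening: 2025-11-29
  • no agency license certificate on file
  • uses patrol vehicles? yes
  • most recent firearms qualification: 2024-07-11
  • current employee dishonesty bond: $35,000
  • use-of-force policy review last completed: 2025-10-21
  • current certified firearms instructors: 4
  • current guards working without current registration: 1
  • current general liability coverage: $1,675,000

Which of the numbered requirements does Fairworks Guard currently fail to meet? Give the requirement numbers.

1. agency license certificate absent → not met
2. general liability coverage $1,675,000 < $1,725,000 → not met
3. guards working without current registration 1 ≤ 1 → met
4. firearms qualification 556 days ago vs limit 540 → not met
5. certified firearms instructors 4 ≥ 2 → met
6. condition 'uses patrol vehicles' holds; employee dishonesty bond $35,000 < $40,000 → not met
7. background re-screening 50 days ago vs limit 45 → not met
8. use-of-force policy review 89 days ago vs limit 60 → not met
Not met: 1, 2, 4, 6, 7, 8

1, 2, 4, 6, 7, 8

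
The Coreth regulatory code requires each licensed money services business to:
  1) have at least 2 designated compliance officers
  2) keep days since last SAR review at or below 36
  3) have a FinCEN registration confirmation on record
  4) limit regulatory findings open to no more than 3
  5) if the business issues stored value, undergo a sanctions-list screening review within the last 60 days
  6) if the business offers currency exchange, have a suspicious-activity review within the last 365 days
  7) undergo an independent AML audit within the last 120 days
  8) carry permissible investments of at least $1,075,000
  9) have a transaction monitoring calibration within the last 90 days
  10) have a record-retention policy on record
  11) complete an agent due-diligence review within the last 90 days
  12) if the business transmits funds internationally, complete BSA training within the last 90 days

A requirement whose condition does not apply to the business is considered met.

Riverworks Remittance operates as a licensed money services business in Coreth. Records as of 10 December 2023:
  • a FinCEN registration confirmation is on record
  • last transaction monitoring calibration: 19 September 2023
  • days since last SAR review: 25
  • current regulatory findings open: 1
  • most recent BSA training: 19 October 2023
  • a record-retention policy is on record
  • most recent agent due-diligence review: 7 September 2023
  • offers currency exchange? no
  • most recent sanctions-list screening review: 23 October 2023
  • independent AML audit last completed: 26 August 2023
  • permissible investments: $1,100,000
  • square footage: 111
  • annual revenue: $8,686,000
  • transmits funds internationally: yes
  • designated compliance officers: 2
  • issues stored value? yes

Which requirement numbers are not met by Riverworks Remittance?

1. designated compliance officers 2 ≥ 2 → met
2. days since last SAR review 25 ≤ 36 → met
3. FinCEN registration confirmation present → met
4. regulatory findings open 1 ≤ 3 → met
5. condition 'issues stored value' holds; sanctions-list screening review 48 days ago vs limit 60 → met
6. condition 'offers currency exchange' does not hold → requirement n/a → met
7. independent AML audit 106 days ago vs limit 120 → met
8. permissible investments $1,100,000 ≥ $1,075,000 → met
9. transaction monitoring calibration 82 days ago vs limit 90 → met
10. record-retention policy present → met
11. agent due-diligence review 94 days ago vs limit 90 → not met
12. condition 'transmits funds internationally' holds; BSA training 52 days ago vs limit 90 → met
Not met: 11

11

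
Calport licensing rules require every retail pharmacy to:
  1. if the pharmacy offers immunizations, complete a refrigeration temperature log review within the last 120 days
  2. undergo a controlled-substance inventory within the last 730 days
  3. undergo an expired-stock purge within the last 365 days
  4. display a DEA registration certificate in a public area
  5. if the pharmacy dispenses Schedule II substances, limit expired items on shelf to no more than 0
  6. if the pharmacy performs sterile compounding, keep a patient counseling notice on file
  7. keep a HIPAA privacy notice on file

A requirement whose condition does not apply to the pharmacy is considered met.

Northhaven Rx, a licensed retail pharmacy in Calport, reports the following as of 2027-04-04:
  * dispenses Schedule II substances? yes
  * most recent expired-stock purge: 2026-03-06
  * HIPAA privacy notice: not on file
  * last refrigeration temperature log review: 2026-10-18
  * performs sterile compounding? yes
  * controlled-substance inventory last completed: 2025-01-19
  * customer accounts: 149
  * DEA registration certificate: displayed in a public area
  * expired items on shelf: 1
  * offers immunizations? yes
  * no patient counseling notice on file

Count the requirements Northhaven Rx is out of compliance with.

6

1. condition 'offers immunizations' holds; refrigeration temperature log review 168 days ago vs limit 120 → not met
2. controlled-substance inventory 805 days ago vs limit 730 → not met
3. expired-stock purge 394 days ago vs limit 365 → not met
4. DEA registration certificate present → met
5. condition 'dispenses Schedule II substances' holds; expired items on shelf 1 > 0 → not met
6. condition 'performs sterile compounding' holds; patient counseling notice absent → not met
7. HIPAA privacy notice absent → not met
Not met: 6 of 7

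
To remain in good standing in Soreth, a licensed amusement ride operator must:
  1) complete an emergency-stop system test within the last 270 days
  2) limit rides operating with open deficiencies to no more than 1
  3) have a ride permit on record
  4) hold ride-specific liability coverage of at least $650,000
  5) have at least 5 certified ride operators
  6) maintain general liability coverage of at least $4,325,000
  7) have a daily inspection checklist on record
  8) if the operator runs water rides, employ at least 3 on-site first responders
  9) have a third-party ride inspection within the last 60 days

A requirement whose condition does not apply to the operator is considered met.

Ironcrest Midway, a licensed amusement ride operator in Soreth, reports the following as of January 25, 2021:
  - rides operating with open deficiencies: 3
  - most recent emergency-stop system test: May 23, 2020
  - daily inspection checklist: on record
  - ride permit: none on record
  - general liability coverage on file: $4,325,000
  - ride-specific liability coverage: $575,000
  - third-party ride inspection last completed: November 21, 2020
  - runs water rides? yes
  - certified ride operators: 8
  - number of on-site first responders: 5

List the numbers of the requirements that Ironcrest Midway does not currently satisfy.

2, 3, 4, 9

1. emergency-stop system test 247 days ago vs limit 270 → met
2. rides operating with open deficiencies 3 > 1 → not met
3. ride permit absent → not met
4. ride-specific liability coverage $575,000 < $650,000 → not met
5. certified ride operators 8 ≥ 5 → met
6. general liability coverage $4,325,000 ≥ $4,325,000 → met
7. daily inspection checklist present → met
8. condition 'runs water rides' holds; on-site first responders 5 ≥ 3 → met
9. third-party ride inspection 65 days ago vs limit 60 → not met
Not met: 2, 3, 4, 9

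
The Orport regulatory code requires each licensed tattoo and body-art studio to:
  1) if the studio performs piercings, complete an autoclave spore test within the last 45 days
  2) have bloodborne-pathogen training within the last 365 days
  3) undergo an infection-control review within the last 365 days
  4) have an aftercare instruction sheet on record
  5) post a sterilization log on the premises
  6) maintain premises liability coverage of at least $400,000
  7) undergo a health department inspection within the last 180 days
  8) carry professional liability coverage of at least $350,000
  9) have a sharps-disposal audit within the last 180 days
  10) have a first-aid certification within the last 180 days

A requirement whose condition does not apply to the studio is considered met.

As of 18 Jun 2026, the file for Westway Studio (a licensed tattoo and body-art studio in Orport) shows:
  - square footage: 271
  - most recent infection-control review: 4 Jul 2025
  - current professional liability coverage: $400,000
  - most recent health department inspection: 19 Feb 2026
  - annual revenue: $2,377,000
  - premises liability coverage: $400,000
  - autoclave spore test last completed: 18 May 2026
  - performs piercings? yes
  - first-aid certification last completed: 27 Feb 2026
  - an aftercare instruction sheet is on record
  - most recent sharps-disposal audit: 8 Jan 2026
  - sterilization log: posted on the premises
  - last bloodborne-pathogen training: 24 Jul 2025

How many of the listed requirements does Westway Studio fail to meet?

1. condition 'performs piercings' holds; autoclave spore test 31 days ago vs limit 45 → met
2. bloodborne-pathogen training 329 days ago vs limit 365 → met
3. infection-control review 349 days ago vs limit 365 → met
4. aftercare instruction sheet present → met
5. sterilization log present → met
6. premises liability coverage $400,000 ≥ $400,000 → met
7. health department inspection 119 days ago vs limit 180 → met
8. professional liability coverage $400,000 ≥ $350,000 → met
9. sharps-disposal audit 161 days ago vs limit 180 → met
10. first-aid certification 111 days ago vs limit 180 → met
Not met: 0 of 10

0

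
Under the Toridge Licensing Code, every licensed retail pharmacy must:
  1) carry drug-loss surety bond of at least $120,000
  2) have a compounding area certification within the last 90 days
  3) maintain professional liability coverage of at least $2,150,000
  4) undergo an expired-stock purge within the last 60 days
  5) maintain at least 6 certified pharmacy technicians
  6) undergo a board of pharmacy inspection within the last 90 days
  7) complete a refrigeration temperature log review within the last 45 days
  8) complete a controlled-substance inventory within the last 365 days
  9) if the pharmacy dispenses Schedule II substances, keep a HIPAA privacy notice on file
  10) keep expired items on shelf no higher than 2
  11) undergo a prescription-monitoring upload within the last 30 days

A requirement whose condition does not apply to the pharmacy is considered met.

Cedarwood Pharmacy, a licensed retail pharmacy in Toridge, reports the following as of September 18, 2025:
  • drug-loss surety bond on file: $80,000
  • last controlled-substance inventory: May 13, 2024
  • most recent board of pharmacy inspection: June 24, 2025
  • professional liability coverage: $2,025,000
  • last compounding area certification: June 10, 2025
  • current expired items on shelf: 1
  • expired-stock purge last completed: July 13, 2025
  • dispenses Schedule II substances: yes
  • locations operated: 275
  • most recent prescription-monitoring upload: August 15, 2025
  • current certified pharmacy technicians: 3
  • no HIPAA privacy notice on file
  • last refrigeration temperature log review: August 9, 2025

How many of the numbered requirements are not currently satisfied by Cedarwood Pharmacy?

1. drug-loss surety bond $80,000 < $120,000 → not met
2. compounding area certification 100 days ago vs limit 90 → not met
3. professional liability coverage $2,025,000 < $2,150,000 → not met
4. expired-stock purge 67 days ago vs limit 60 → not met
5. certified pharmacy technicians 3 < 6 → not met
6. board of pharmacy inspection 86 days ago vs limit 90 → met
7. refrigeration temperature log review 40 days ago vs limit 45 → met
8. controlled-substance inventory 493 days ago vs limit 365 → not met
9. condition 'dispenses Schedule II substances' holds; HIPAA privacy notice absent → not met
10. expired items on shelf 1 ≤ 2 → met
11. prescription-monitoring upload 34 days ago vs limit 30 → not met
Not met: 8 of 11

8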